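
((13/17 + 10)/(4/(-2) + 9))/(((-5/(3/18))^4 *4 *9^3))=0.00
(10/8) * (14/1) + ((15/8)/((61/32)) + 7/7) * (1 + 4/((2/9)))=6733/122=55.19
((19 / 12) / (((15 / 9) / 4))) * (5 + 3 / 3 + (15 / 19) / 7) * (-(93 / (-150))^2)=-781293 / 87500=-8.93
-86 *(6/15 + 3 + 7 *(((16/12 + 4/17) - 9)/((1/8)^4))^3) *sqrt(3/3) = 11260663206075280967278/663255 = 16977879105434984.99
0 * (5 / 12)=0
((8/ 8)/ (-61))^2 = 1/ 3721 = 0.00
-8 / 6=-4 / 3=-1.33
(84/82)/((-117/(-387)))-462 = -458.61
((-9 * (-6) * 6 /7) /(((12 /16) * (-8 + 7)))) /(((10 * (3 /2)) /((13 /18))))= -104 /35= -2.97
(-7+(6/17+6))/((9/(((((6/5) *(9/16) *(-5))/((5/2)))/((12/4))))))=0.03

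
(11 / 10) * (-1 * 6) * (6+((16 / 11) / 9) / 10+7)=-85.91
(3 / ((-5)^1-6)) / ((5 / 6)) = -18 / 55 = -0.33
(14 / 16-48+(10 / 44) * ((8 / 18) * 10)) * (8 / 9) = -36523 / 891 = -40.99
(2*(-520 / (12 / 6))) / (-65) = 8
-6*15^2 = -1350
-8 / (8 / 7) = -7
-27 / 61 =-0.44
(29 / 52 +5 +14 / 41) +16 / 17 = 247921 / 36244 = 6.84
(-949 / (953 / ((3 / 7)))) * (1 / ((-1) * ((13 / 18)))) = 3942 / 6671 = 0.59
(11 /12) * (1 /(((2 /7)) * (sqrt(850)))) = 77 * sqrt(34) /4080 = 0.11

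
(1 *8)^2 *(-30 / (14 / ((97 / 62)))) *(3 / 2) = -69840 / 217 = -321.84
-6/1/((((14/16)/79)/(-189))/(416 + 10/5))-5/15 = 128389535/3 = 42796511.67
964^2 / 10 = 464648 / 5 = 92929.60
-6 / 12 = -1 / 2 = -0.50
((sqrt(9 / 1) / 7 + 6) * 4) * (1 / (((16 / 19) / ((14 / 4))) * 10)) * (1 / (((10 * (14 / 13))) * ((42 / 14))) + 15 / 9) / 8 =40641 / 17920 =2.27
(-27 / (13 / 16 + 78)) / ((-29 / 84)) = 36288 / 36569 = 0.99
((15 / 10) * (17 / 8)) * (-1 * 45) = -2295 / 16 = -143.44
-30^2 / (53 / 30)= -27000 / 53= -509.43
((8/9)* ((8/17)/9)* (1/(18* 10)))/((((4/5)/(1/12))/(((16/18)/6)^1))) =4/1003833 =0.00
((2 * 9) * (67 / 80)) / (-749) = -603 / 29960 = -0.02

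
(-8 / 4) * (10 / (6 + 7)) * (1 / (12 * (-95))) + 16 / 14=5935 / 5187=1.14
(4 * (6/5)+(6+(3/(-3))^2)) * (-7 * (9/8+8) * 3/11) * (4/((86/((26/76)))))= -1175811/359480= -3.27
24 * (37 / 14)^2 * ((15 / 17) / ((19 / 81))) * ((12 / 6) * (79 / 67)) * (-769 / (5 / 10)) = -2287025.43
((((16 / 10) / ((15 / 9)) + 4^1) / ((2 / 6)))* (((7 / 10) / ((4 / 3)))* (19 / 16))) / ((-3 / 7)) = -21.65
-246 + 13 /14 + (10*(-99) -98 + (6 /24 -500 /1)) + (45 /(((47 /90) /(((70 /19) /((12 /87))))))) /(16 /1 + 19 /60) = -41412451793 /24478916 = -1691.76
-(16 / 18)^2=-64 / 81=-0.79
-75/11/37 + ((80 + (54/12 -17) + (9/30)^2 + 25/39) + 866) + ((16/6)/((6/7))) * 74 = 5544132421/4761900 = 1164.27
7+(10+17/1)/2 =41/2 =20.50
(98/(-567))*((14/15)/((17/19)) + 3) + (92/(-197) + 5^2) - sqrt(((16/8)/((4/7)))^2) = 165480989/8138070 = 20.33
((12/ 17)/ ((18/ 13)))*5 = 130/ 51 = 2.55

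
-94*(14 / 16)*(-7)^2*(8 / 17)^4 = -16507904 / 83521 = -197.65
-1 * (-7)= 7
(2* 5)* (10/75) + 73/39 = 125/39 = 3.21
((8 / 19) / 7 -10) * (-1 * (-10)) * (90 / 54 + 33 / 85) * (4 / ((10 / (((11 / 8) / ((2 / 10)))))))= -3810004 / 6783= -561.70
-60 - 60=-120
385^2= 148225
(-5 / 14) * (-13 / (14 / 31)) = 2015 / 196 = 10.28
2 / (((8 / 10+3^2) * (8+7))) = 2 / 147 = 0.01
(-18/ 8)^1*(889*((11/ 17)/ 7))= -12573/ 68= -184.90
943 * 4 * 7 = 26404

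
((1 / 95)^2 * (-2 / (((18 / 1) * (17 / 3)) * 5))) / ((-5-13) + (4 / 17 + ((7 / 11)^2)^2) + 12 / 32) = 0.00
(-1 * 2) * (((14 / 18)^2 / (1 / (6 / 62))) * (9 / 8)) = -49 / 372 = -0.13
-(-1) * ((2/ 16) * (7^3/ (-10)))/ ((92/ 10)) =-343/ 736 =-0.47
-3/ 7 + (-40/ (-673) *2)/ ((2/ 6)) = -339/ 4711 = -0.07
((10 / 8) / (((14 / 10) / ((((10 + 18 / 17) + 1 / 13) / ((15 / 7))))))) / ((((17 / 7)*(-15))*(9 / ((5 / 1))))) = -86135 / 1217268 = -0.07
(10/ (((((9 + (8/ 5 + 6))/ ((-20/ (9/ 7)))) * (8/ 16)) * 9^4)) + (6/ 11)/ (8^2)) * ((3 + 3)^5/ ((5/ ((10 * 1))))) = 19550402/ 221859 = 88.12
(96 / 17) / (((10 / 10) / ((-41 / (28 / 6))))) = -5904 / 119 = -49.61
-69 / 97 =-0.71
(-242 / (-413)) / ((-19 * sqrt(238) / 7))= -121 * sqrt(238) / 133399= -0.01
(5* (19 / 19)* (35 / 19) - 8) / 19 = 23 / 361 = 0.06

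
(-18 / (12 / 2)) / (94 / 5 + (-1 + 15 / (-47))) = -705 / 4108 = -0.17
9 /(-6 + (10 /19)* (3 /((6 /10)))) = -171 /64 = -2.67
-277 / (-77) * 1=277 / 77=3.60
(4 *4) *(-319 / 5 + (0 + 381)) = 25376 / 5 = 5075.20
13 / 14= 0.93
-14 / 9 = -1.56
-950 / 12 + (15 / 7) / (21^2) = -54305 / 686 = -79.16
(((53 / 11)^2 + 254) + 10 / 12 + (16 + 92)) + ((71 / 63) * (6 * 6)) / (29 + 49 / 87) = 1265984273 / 3267726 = 387.42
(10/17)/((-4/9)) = -45/34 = -1.32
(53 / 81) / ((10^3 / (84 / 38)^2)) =2597 / 812250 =0.00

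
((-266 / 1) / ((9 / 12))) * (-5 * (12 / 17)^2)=255360 / 289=883.60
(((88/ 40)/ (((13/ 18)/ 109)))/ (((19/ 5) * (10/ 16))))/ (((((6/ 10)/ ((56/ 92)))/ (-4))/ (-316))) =1018440192/ 5681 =179271.29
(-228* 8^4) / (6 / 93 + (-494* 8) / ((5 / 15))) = 14475264 / 183767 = 78.77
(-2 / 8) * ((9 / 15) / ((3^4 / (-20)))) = 1 / 27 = 0.04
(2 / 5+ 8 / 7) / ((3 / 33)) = 594 / 35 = 16.97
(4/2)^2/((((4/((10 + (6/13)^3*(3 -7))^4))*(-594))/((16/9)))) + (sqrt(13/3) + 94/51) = -25036191448004196982/1058688286050659121 + sqrt(39)/3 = -21.57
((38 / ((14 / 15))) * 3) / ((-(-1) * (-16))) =-855 / 112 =-7.63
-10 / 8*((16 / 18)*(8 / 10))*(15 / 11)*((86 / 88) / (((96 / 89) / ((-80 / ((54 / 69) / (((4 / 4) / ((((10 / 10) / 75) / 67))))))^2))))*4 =-11359880233750000 / 9801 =-1159053181690.64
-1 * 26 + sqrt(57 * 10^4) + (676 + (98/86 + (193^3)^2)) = 100 * sqrt(57) + 2222349243645706/43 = 51682540550655.12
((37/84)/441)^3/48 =50653/2440028303096832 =0.00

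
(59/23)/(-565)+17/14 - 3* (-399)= 217990299/181930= 1198.21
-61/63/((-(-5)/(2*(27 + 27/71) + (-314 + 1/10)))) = 11223329/223650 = 50.18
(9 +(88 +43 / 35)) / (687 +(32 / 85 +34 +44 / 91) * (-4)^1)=759798 / 4235377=0.18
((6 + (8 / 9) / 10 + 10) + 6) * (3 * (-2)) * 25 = -9940 / 3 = -3313.33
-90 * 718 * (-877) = 56671740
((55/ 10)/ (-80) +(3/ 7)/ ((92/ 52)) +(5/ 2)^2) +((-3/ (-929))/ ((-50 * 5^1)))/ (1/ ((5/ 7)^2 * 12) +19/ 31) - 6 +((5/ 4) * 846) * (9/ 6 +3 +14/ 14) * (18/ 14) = 1291964981023343/ 172758177760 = 7478.46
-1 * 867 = -867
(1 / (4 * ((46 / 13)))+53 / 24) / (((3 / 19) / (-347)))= -4146997 / 828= -5008.45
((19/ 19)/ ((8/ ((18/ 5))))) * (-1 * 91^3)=-6782139/ 20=-339106.95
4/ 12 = 1/ 3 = 0.33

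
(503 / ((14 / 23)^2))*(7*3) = 798261 / 28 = 28509.32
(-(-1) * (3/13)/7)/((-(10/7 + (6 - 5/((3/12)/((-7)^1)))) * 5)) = -1/22360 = -0.00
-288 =-288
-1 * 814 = -814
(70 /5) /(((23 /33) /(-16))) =-7392 /23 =-321.39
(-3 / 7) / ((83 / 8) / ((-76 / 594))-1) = 912 / 174685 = 0.01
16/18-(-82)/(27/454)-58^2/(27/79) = -76168/9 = -8463.11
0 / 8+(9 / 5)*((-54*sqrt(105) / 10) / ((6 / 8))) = -324*sqrt(105) / 25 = -132.80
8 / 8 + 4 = 5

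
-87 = -87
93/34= 2.74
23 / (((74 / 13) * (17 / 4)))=598 / 629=0.95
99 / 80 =1.24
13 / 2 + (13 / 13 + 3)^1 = 21 / 2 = 10.50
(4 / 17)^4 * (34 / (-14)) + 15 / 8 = 513817 / 275128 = 1.87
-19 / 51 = -0.37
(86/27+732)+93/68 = 1352311/1836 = 736.55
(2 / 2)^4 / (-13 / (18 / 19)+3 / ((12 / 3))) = -36 / 467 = -0.08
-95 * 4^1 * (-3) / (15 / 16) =1216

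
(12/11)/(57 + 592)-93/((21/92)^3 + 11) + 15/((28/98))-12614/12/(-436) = 7441270406680409/160140282268296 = 46.47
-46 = -46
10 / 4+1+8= 23 / 2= 11.50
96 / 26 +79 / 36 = 2755 / 468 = 5.89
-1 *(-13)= 13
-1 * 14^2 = -196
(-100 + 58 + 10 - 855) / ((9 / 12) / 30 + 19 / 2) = -35480 / 381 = -93.12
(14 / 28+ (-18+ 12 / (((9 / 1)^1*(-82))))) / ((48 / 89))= -383501 / 11808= -32.48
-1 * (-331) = 331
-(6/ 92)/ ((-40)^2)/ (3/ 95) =-19/ 14720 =-0.00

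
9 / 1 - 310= -301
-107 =-107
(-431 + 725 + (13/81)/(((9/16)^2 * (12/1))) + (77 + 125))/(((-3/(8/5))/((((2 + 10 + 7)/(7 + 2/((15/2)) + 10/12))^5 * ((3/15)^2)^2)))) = -6188963890278400/205891132094649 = -30.06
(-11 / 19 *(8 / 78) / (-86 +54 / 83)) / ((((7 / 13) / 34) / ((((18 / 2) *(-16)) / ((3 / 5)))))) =-225760 / 21413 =-10.54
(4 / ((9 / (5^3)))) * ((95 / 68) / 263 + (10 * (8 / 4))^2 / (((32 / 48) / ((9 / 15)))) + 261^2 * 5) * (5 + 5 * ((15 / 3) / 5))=7622272693750 / 40239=189425002.95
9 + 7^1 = 16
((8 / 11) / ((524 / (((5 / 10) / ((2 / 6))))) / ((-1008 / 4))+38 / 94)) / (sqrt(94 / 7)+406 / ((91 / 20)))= -96173280 / 11567643439+153972 * sqrt(658) / 11567643439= -0.01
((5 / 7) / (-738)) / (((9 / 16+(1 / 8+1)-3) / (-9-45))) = -80 / 2009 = -0.04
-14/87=-0.16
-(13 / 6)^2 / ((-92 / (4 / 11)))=169 / 9108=0.02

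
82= 82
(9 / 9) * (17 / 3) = 17 / 3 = 5.67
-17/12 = -1.42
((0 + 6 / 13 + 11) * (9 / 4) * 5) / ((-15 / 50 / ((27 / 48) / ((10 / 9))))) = -181035 / 832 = -217.59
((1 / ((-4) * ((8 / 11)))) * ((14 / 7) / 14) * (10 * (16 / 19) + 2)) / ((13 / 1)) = -1089 / 27664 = -0.04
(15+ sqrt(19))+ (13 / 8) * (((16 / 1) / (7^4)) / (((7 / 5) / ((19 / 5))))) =sqrt(19)+ 252599 / 16807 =19.39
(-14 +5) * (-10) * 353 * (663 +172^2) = 960947190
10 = 10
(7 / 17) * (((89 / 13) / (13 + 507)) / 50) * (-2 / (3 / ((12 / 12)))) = -623 / 8619000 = -0.00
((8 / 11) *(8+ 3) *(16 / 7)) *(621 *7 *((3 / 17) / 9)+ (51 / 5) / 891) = 275462912 / 176715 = 1558.80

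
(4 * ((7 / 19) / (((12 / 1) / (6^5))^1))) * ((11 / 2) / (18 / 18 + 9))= 49896 / 95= 525.22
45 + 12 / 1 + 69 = 126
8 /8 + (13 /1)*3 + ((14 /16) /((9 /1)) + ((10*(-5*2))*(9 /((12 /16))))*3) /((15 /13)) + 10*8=-2999.92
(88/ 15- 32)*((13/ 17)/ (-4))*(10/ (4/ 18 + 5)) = 7644/ 799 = 9.57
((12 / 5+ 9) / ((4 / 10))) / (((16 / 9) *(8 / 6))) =1539 / 128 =12.02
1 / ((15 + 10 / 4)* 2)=1 / 35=0.03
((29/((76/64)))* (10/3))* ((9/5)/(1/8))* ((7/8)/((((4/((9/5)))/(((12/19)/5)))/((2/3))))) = 350784/9025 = 38.87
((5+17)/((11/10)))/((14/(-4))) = -40/7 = -5.71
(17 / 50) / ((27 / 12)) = 34 / 225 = 0.15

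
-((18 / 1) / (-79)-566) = 44732 / 79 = 566.23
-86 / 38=-43 / 19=-2.26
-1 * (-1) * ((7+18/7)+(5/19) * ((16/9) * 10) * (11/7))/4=20257/4788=4.23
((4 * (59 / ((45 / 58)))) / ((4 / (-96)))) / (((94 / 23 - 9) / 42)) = 35260288 / 565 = 62407.59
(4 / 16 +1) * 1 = 5 / 4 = 1.25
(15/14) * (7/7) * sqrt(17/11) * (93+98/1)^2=547215 * sqrt(187)/154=48591.25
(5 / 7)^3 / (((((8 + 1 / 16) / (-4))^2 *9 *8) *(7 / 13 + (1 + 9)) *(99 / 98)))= 1664000 / 14219218629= 0.00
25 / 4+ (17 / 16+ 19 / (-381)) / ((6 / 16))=40921 / 4572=8.95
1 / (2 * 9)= 1 / 18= 0.06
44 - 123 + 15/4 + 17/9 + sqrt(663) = -47.61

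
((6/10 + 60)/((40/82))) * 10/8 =12423/80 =155.29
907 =907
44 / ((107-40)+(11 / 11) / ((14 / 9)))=616 / 947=0.65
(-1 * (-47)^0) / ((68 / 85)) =-5 / 4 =-1.25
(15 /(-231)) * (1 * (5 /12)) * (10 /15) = -25 /1386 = -0.02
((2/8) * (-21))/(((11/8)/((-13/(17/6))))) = 3276/187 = 17.52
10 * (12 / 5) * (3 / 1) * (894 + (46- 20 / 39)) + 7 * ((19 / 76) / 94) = 67643.10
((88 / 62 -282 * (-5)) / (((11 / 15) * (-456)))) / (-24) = 109385 / 621984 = 0.18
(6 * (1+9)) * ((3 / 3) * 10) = 600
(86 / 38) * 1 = 43 / 19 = 2.26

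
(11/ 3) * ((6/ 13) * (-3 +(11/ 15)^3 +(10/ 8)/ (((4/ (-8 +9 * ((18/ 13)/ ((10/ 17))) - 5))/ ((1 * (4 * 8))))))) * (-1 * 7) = -535408412/ 570375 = -938.70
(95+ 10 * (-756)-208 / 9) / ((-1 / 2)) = 134786 / 9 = 14976.22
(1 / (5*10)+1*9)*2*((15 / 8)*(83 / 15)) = 37433 / 200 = 187.16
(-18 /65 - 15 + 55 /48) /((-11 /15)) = 44089 /2288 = 19.27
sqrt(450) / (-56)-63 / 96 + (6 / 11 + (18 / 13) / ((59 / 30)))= 160167 / 269984-15 * sqrt(2) / 56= 0.21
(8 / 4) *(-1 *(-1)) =2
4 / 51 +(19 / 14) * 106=51385 / 357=143.94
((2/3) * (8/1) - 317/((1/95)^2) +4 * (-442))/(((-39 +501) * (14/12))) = -780733/147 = -5311.11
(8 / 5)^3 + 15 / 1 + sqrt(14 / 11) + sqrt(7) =sqrt(154) / 11 + sqrt(7) + 2387 / 125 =22.87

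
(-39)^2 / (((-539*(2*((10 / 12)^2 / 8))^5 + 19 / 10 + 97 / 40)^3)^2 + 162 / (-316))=0.26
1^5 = 1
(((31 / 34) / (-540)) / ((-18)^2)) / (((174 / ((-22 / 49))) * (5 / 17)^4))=1675333 / 932318100000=0.00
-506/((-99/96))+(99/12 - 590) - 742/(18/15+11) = -111193/732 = -151.90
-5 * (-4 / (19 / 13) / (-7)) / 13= -20 / 133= -0.15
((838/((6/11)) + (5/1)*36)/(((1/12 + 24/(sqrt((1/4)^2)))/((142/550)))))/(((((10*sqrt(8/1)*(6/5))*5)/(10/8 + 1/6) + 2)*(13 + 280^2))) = -11121298/1356345670416275 + 94203936*sqrt(2)/271269134083255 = 0.00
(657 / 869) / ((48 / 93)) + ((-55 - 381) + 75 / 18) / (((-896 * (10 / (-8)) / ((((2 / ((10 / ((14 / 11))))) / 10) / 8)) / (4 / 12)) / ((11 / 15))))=10995928421 / 7508160000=1.46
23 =23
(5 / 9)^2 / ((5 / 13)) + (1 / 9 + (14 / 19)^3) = 729830 / 555579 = 1.31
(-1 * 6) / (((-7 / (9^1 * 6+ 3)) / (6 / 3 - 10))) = -2736 / 7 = -390.86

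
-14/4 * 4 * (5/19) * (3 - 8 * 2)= 47.89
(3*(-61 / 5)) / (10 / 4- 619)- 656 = -1347958 / 2055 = -655.94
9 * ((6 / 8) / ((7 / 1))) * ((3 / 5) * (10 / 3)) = 1.93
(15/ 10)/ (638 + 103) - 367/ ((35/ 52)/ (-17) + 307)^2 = -68043959279/ 36374430600846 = -0.00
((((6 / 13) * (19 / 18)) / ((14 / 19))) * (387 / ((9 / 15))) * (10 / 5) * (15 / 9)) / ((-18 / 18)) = -388075 / 273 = -1421.52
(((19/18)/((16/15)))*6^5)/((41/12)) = 92340/41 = 2252.20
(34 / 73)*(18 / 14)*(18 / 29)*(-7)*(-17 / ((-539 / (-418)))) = 3558168 / 103733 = 34.30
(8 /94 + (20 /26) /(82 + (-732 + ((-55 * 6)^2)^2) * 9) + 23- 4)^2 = 387264853734990194917252848004 /1063209660717127503835611889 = 364.24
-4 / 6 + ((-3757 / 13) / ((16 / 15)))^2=56376163 / 768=73406.46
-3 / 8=-0.38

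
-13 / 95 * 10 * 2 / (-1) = 52 / 19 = 2.74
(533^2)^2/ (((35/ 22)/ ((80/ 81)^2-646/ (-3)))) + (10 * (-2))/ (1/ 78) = 2519856047207836324/ 229635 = 10973310023331.97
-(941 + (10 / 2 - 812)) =-134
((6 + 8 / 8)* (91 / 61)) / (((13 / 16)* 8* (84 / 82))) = 287 / 183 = 1.57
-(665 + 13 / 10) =-6663 / 10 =-666.30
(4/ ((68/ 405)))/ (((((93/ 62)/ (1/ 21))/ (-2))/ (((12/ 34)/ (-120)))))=0.00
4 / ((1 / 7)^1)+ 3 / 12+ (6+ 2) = 36.25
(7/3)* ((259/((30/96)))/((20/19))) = 137788/75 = 1837.17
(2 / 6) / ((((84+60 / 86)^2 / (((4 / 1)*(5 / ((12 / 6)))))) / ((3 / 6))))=9245 / 39792492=0.00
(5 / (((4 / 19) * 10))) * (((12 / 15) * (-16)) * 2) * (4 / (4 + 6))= -608 / 25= -24.32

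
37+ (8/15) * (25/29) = 3259/87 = 37.46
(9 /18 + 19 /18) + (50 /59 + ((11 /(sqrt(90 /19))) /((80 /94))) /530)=517 *sqrt(190) /636000 + 1276 /531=2.41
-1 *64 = -64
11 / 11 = 1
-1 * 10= -10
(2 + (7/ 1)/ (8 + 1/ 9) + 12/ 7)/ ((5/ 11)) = 25729/ 2555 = 10.07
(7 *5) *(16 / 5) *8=896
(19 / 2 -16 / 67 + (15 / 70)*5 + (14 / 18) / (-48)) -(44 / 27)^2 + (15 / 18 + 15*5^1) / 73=3474077087 / 399340368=8.70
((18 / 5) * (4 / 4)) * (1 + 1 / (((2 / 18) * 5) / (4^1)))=738 / 25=29.52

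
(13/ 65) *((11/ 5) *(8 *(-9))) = -792/ 25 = -31.68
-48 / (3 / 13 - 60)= 208 / 259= 0.80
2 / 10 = 1 / 5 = 0.20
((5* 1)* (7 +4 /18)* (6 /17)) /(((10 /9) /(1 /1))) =195 /17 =11.47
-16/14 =-8/7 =-1.14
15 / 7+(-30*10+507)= 1464 / 7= 209.14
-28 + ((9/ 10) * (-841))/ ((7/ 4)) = -16118/ 35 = -460.51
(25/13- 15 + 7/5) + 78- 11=3596/65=55.32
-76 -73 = -149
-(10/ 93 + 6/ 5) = -608/ 465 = -1.31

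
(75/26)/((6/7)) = 175/52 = 3.37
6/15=2/5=0.40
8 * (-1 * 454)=-3632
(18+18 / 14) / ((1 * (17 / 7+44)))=27 / 65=0.42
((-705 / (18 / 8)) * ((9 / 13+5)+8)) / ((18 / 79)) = -6609140 / 351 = -18829.46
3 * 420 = 1260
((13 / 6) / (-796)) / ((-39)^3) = 1 / 21792888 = 0.00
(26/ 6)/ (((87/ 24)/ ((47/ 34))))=2444/ 1479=1.65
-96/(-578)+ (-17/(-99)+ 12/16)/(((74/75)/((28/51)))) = 1437523/2117214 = 0.68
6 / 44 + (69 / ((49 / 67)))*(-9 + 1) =-813501 / 1078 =-754.64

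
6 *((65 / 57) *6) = 780 / 19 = 41.05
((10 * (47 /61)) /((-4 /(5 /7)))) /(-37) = 1175 /31598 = 0.04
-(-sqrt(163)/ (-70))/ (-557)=sqrt(163)/ 38990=0.00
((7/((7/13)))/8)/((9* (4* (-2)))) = -13/576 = -0.02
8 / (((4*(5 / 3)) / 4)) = 4.80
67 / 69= 0.97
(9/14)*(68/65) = 306/455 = 0.67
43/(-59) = -43/59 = -0.73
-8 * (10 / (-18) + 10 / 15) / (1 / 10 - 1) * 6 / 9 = 160 / 243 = 0.66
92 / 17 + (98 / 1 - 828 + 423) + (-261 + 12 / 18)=-28658 / 51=-561.92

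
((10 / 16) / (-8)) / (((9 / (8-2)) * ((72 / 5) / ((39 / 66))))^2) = -21125 / 361304064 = -0.00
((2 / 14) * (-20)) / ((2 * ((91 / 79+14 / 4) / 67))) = -21172 / 1029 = -20.58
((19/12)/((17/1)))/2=19/408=0.05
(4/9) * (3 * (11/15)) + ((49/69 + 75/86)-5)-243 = -21846613/89010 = -245.44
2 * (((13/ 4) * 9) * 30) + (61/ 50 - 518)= 61911/ 50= 1238.22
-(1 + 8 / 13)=-21 / 13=-1.62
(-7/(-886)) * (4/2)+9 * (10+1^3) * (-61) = -2675270/443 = -6038.98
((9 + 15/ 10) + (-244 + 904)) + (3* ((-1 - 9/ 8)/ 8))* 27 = 41535/ 64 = 648.98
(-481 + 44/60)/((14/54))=-64836/35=-1852.46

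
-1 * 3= -3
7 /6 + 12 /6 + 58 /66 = 89 /22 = 4.05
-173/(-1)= 173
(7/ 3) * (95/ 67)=665/ 201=3.31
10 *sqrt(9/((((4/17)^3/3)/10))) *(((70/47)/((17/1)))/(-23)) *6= -32.90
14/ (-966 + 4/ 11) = -77/ 5311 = -0.01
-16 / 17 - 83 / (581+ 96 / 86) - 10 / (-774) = -1.07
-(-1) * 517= 517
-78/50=-39/25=-1.56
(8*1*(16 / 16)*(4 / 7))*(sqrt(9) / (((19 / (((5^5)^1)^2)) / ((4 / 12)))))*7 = 312500000 / 19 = 16447368.42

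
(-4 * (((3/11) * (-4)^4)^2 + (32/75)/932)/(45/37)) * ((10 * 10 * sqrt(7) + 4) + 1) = -6101847817856 * sqrt(7)/3806055-1525461954464/19030275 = -4321814.65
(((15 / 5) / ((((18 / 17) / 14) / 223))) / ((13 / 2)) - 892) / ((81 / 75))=457150 / 1053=434.14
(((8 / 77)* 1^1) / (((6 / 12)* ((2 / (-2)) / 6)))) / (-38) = 48 / 1463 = 0.03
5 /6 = 0.83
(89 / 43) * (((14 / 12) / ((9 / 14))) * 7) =30527 / 1161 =26.29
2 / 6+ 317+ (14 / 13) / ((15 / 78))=322.93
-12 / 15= -4 / 5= -0.80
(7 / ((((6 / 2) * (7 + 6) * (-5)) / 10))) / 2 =-7 / 39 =-0.18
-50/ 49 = -1.02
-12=-12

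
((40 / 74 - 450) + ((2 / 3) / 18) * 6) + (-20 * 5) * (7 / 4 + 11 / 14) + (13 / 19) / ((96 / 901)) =-696.39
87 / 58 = 3 / 2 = 1.50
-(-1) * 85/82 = 85/82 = 1.04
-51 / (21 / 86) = -1462 / 7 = -208.86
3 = 3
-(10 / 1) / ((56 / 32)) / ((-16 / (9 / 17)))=0.19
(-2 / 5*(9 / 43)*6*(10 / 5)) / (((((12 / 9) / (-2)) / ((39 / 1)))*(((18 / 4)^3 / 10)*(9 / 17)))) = 14144 / 1161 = 12.18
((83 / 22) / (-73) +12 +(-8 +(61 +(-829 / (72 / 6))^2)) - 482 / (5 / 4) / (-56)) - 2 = 19597535017 / 4047120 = 4842.34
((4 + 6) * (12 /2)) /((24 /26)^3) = 10985 /144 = 76.28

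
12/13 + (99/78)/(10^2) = 2433/2600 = 0.94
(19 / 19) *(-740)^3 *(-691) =280009784000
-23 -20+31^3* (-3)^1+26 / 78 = -268247 / 3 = -89415.67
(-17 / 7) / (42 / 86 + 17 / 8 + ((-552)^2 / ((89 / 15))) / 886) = -230569096 / 5751068351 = -0.04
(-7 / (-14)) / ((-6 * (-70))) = 1 / 840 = 0.00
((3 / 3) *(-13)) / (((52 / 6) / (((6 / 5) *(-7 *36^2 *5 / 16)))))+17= 5120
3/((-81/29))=-29/27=-1.07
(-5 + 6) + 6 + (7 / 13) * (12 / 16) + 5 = 645 / 52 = 12.40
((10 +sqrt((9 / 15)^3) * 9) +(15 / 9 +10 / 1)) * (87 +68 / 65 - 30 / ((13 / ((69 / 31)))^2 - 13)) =587737161 * sqrt(15) / 6282250 +21768043 / 11598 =2239.22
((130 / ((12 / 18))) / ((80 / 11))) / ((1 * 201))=143 / 1072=0.13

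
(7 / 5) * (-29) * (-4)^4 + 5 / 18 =-935399 / 90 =-10393.32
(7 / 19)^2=49 / 361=0.14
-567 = -567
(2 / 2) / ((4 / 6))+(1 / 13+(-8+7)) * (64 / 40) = 3 / 130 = 0.02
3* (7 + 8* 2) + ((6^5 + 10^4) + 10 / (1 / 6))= 17905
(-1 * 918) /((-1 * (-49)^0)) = 918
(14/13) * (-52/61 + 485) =413462/793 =521.39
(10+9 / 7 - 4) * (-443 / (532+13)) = -22593 / 3815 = -5.92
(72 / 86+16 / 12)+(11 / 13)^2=62929 / 21801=2.89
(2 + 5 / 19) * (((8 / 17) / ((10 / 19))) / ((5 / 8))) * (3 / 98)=2064 / 20825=0.10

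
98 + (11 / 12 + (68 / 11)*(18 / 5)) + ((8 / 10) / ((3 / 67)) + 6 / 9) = 6147 / 44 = 139.70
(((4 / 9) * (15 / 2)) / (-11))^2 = 100 / 1089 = 0.09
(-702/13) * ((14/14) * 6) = -324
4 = 4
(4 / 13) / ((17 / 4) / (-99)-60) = -1584 / 309101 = -0.01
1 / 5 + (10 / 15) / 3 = 19 / 45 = 0.42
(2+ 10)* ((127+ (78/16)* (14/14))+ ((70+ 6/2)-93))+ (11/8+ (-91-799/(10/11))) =14959/40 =373.98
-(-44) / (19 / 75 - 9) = -825 / 164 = -5.03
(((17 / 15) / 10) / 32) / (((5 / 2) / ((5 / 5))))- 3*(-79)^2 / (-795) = 14979301 / 636000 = 23.55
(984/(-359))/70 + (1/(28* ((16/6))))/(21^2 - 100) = -5363319/137109280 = -0.04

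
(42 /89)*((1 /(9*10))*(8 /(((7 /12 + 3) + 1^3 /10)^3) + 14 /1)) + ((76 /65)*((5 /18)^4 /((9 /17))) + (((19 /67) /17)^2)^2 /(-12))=8491666809657692899738 /97162238399005155308985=0.09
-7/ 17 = -0.41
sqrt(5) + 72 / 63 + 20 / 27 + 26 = sqrt(5) + 5270 / 189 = 30.12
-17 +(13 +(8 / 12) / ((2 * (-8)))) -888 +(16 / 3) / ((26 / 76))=-91151 / 104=-876.45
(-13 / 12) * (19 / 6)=-247 / 72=-3.43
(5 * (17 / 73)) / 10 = 17 / 146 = 0.12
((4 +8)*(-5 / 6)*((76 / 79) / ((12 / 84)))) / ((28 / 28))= -5320 / 79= -67.34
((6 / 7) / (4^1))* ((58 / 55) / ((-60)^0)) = 87 / 385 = 0.23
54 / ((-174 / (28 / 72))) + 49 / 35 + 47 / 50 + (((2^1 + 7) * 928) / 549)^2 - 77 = 422620664 / 2697725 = 156.66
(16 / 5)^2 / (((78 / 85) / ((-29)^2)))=1830016 / 195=9384.70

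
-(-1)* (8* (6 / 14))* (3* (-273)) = -2808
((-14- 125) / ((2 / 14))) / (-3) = 973 / 3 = 324.33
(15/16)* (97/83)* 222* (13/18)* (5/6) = 1166425/7968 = 146.39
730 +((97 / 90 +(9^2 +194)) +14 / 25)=452987 / 450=1006.64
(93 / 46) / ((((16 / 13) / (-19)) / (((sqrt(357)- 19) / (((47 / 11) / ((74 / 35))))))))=177634743 / 605360- 9349197 *sqrt(357) / 605360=1.63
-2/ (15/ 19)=-38/ 15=-2.53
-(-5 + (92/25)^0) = 4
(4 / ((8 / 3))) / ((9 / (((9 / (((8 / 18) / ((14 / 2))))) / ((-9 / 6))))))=-15.75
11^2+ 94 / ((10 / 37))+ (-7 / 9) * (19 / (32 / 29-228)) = 3966599 / 8460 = 468.87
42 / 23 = 1.83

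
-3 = -3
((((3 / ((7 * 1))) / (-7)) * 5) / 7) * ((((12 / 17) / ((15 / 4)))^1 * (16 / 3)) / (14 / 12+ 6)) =-1536 / 250733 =-0.01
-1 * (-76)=76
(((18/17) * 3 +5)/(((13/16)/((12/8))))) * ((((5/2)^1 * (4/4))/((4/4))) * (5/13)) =14.51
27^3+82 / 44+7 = 433221 / 22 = 19691.86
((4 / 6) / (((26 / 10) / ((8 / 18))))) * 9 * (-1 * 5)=-200 / 39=-5.13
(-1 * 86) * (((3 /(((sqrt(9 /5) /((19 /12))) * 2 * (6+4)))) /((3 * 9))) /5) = -817 * sqrt(5) /16200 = -0.11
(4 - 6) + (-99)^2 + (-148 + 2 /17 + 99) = 165752 /17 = 9750.12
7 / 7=1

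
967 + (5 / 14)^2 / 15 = 568601 / 588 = 967.01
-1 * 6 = -6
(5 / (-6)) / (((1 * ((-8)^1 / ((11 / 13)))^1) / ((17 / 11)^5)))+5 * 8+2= 390810613 / 9135984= 42.78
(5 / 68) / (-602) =-0.00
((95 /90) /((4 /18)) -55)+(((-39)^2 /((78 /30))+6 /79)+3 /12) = 42271 /79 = 535.08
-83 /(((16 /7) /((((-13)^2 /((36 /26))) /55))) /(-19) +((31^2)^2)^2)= -24252683 /249215614031281801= -0.00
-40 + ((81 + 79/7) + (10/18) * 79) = 6059/63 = 96.17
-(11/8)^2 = -121/64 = -1.89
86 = 86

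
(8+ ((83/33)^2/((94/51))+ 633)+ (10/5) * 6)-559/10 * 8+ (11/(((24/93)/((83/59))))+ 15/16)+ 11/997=21688928271007/80286336240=270.14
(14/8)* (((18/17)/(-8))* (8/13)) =-63/442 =-0.14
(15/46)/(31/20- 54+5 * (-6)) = -150/37927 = -0.00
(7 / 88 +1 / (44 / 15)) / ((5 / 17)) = 629 / 440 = 1.43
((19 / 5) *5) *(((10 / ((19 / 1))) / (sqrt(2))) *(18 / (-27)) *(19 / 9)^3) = -68590 *sqrt(2) / 2187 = -44.35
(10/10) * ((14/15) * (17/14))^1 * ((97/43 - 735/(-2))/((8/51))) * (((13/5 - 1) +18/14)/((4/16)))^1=928181011/30100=30836.58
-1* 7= -7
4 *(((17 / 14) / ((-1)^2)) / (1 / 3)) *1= 102 / 7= 14.57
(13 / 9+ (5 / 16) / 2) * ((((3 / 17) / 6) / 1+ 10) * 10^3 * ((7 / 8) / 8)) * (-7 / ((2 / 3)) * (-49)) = 47179950125 / 52224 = 903415.10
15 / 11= 1.36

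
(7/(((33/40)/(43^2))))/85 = 103544/561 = 184.57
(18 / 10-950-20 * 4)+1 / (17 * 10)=-174793 / 170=-1028.19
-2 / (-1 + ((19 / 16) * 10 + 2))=-16 / 103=-0.16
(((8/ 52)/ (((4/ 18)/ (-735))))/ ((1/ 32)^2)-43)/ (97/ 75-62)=508073925/ 59189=8583.92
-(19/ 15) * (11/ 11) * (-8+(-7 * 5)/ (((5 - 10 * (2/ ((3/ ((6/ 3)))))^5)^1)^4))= 10614751308115807/ 1047505944140625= 10.13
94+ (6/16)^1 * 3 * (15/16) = 12167/128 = 95.05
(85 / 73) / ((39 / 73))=85 / 39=2.18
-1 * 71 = -71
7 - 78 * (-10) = 787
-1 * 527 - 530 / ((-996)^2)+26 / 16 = -65147617 / 124002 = -525.38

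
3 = 3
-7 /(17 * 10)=-7 /170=-0.04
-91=-91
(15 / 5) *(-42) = -126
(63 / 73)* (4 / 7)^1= 36 / 73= 0.49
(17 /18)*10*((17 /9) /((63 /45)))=7225 /567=12.74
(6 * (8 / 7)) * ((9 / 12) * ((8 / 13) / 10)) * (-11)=-1584 / 455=-3.48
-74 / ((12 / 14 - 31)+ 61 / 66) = 34188 / 13499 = 2.53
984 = 984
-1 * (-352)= 352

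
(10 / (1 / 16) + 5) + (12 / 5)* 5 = 177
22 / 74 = 11 / 37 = 0.30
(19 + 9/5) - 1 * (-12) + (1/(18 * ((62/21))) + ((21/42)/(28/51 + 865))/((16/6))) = 10778555741/328423920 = 32.82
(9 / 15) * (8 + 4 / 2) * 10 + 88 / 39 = 62.26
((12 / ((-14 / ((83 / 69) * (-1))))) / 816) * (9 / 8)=249 / 175168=0.00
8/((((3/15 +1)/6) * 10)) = 4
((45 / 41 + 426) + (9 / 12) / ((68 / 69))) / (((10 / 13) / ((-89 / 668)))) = -5520601203 / 74495360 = -74.11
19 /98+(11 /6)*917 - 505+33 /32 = 5538451 /4704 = 1177.39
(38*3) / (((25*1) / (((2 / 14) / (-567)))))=-38 / 33075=-0.00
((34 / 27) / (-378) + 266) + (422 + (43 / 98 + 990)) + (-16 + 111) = 126697775 / 71442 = 1773.44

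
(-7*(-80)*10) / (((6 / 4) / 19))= 212800 / 3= 70933.33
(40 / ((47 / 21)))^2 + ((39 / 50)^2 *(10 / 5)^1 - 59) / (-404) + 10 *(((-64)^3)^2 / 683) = 766596930235610487063 / 761917235000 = 1006141999.45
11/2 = 5.50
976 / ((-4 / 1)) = -244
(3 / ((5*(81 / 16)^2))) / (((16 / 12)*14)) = 32 / 25515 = 0.00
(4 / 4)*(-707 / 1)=-707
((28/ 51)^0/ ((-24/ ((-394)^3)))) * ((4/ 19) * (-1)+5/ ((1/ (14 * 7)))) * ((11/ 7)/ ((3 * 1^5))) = 86958472502/ 133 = 653823101.52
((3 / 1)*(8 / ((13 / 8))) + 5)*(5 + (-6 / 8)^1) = 84.02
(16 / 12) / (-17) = -4 / 51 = -0.08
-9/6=-3/2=-1.50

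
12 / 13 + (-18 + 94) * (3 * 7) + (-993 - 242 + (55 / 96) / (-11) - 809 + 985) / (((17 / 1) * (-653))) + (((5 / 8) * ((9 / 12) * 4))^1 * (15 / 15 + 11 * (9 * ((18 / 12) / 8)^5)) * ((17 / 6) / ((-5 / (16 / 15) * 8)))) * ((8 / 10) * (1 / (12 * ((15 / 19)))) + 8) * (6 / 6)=6520191606533416933 / 4085725003776000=1595.85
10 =10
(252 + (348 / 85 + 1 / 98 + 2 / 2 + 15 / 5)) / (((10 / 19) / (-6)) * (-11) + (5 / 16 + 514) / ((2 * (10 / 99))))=3952004256 / 38696054551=0.10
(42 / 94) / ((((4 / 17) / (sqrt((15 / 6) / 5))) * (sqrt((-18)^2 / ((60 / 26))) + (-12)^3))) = -7140 * sqrt(2) / 12993949 - 119 * sqrt(195) / 311854776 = -0.00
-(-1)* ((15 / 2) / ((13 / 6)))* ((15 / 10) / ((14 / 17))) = 2295 / 364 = 6.30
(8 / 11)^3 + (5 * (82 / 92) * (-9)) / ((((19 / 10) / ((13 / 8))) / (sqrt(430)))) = 512 / 1331 - 119925 * sqrt(430) / 3496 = -710.95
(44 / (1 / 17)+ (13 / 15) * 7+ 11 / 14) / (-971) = -158519 / 203910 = -0.78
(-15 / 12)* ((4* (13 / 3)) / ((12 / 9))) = -65 / 4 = -16.25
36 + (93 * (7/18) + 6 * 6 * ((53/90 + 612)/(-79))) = -490561/2370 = -206.99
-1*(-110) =110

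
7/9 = 0.78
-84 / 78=-14 / 13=-1.08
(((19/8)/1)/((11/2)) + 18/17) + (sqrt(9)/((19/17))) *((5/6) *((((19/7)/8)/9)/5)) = 284159/188496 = 1.51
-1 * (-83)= 83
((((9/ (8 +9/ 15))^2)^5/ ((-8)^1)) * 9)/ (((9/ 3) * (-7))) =0.08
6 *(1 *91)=546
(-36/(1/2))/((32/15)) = -135/4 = -33.75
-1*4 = -4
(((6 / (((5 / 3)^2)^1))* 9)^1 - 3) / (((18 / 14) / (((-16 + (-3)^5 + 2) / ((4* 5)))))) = -246463 / 1500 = -164.31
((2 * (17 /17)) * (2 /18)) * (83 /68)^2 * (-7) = -2.32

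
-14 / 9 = -1.56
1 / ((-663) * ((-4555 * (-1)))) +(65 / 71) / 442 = 888083 / 428835030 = 0.00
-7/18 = -0.39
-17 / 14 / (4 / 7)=-17 / 8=-2.12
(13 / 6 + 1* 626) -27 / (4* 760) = 5728799 / 9120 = 628.16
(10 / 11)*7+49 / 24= 2219 / 264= 8.41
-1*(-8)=8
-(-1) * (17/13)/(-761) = -17/9893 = -0.00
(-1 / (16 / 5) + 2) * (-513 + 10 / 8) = -55269 / 64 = -863.58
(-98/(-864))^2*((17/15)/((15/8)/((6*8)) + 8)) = 119/65610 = 0.00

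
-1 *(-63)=63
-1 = -1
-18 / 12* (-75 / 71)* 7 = 1575 / 142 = 11.09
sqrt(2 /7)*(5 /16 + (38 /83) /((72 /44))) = 7079*sqrt(14) /83664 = 0.32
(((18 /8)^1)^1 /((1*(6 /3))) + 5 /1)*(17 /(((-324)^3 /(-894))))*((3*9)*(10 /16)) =620585 /13436928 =0.05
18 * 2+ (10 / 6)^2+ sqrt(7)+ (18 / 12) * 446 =710.42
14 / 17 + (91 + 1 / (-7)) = 10910 / 119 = 91.68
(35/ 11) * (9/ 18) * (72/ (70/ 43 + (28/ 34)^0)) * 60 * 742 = 2412093600/ 1243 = 1940541.91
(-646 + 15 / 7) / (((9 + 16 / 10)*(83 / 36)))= -811260 / 30793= -26.35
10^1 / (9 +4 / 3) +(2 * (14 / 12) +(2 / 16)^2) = 19741 / 5952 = 3.32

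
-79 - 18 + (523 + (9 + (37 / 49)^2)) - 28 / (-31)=32487152 / 74431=436.47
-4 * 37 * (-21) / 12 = 259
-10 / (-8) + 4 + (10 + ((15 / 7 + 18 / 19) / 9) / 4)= 6119 / 399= 15.34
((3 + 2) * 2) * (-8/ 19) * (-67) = 5360/ 19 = 282.11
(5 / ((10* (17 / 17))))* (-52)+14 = -12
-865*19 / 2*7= -115045 / 2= -57522.50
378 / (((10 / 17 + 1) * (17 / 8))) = 112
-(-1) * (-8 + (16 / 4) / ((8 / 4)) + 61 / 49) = -233 / 49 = -4.76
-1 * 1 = -1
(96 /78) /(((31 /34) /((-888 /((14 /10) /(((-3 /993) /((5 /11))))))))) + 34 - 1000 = -896689674 /933751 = -960.31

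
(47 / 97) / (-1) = -47 / 97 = -0.48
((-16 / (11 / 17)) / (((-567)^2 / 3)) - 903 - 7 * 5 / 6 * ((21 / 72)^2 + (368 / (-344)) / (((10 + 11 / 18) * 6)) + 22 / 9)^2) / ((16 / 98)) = -612182002536082349713 / 106346951346290688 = -5756.46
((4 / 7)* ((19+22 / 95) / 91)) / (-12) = -0.01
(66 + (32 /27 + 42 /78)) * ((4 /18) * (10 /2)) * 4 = 950840 /3159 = 300.99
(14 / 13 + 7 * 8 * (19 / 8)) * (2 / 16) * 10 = 8715 / 52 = 167.60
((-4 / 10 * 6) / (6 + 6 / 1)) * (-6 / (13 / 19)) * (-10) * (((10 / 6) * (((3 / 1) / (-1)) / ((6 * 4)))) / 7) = 95 / 182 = 0.52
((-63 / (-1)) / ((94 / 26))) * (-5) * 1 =-4095 / 47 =-87.13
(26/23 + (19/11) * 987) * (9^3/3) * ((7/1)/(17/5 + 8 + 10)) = 3670800525/27071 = 135599.00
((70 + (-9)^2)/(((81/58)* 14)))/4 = 4379/2268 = 1.93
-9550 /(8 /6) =-14325 /2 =-7162.50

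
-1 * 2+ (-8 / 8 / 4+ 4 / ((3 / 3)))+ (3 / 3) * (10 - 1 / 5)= 231 / 20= 11.55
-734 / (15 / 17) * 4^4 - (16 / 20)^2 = -15971888 / 75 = -212958.51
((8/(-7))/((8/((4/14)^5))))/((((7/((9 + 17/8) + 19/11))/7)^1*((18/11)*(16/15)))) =-1885/941192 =-0.00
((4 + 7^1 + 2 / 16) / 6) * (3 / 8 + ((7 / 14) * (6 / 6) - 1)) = -89 / 384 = -0.23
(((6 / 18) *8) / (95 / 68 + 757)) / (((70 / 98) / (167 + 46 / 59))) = 37695392 / 45640335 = 0.83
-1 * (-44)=44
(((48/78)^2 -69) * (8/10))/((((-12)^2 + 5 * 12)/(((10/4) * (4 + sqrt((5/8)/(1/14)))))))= -23194/8619 -11597 * sqrt(35)/34476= -4.68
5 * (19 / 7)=95 / 7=13.57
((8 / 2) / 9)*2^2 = 1.78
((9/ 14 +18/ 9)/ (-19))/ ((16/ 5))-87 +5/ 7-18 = -444025/ 4256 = -104.33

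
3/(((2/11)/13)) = 429/2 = 214.50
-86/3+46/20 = -791/30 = -26.37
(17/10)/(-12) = -17/120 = -0.14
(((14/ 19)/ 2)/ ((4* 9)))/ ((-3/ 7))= -49/ 2052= -0.02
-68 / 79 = -0.86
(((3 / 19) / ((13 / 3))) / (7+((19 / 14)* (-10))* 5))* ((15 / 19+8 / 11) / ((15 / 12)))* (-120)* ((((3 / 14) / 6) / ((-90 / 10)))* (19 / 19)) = -1268 / 3665233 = -0.00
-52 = -52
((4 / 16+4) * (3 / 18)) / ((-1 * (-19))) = 17 / 456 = 0.04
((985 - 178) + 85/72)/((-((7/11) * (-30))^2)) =-7040869/3175200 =-2.22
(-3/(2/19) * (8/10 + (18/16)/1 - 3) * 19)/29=46569/2320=20.07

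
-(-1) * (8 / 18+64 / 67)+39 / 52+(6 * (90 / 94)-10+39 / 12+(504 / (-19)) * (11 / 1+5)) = -227925616 / 538479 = -423.28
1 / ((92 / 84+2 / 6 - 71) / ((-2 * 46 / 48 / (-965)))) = -161 / 5639460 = -0.00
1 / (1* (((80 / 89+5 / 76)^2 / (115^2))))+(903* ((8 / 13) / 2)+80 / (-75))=320762124412 / 22139325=14488.34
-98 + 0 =-98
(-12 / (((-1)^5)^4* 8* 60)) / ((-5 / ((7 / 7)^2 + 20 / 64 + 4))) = 17 / 640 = 0.03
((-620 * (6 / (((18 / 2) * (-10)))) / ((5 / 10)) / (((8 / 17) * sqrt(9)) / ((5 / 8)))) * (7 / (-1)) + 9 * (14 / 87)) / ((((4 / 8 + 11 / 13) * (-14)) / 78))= 12841127 / 12180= 1054.28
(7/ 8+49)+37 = 695/ 8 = 86.88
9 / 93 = 3 / 31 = 0.10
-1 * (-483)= 483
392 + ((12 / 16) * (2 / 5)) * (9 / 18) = 7843 / 20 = 392.15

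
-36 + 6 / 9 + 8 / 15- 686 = -3604 / 5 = -720.80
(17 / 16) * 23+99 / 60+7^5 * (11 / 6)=7401341 / 240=30838.92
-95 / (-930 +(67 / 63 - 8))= 5985 / 59027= 0.10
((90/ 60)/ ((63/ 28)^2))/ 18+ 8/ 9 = 220/ 243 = 0.91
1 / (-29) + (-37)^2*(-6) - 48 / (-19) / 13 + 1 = -8212.84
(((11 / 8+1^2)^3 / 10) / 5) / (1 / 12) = 20577 / 6400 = 3.22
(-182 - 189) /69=-371 /69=-5.38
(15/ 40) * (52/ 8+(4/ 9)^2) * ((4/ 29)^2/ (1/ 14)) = 15190/ 22707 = 0.67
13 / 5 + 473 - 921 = -2227 / 5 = -445.40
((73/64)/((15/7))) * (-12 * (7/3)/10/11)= -3577/26400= -0.14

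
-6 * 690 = -4140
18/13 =1.38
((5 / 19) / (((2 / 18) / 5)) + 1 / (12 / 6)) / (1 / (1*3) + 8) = 1407 / 950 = 1.48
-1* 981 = -981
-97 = -97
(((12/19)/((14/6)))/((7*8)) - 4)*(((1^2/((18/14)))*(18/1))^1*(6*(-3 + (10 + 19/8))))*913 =-1528156575/532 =-2872474.77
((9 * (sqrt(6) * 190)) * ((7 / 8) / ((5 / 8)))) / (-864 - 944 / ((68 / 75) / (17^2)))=-399 * sqrt(6) / 50294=-0.02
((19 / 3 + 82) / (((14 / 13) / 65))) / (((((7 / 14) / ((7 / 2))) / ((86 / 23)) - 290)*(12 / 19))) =-182946725 / 6284052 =-29.11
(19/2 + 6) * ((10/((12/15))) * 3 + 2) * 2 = 2449/2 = 1224.50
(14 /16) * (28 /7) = 7 /2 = 3.50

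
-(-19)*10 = 190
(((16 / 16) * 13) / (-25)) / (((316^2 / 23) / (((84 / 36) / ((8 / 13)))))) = -27209 / 59913600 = -0.00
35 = 35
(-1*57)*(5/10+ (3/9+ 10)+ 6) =-1919/2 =-959.50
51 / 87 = 17 / 29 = 0.59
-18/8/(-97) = 9/388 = 0.02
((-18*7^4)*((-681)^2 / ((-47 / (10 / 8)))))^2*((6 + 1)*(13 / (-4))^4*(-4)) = -501960154796181377394728175 / 565504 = -887633252454768449727.55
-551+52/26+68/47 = -547.55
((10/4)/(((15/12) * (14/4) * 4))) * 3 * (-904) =-2712/7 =-387.43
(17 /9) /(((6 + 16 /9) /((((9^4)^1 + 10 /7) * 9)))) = 7028361 /490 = 14343.59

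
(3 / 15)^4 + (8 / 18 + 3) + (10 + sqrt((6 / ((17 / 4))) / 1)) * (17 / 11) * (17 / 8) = 17 * sqrt(102) / 44 + 8981021 / 247500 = 40.19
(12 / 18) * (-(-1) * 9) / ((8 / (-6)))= -9 / 2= -4.50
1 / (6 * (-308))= -1 / 1848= -0.00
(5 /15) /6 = 0.06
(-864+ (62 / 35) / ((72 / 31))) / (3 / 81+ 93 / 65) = -42419481 / 72128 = -588.11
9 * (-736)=-6624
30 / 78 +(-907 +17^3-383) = 3623.38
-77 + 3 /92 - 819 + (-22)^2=-37901 /92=-411.97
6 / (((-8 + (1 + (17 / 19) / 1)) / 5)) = -285 / 58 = -4.91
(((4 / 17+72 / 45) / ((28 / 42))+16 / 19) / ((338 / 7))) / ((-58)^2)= 20321 / 918153340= 0.00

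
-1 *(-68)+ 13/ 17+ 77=2478/ 17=145.76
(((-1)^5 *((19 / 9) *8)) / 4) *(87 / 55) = -6.68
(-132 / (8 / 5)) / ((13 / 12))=-990 / 13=-76.15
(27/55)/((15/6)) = 54/275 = 0.20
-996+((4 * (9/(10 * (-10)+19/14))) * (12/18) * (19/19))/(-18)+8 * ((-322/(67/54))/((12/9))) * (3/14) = -369087832/277581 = -1329.66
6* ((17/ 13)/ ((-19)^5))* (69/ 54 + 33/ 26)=-10132/ 1255382193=-0.00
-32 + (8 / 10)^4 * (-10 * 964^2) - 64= -475811552 / 125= -3806492.42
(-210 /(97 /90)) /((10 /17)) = -32130 /97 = -331.24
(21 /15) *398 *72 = 200592 /5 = 40118.40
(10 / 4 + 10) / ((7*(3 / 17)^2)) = 7225 / 126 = 57.34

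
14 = 14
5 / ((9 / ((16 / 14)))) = 0.63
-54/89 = -0.61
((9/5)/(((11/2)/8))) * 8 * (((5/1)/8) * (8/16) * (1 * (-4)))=-288/11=-26.18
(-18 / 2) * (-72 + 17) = 495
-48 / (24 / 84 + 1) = -112 / 3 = -37.33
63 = 63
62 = 62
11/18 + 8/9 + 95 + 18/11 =2159/22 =98.14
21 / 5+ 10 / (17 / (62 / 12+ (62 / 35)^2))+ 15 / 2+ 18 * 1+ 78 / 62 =35.84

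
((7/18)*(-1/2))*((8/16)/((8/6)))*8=-0.58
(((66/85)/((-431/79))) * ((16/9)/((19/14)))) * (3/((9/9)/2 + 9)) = -778624/13225235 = -0.06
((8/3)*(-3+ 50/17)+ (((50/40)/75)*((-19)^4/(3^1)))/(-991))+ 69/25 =28392263/15162300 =1.87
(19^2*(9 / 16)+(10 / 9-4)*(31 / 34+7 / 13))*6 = 486841 / 408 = 1193.24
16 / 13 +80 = 1056 / 13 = 81.23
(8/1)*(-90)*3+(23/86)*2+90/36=-185499/86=-2156.97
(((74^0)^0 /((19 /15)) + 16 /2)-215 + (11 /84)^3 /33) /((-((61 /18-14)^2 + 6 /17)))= 118432888789 /64869800912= 1.83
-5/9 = -0.56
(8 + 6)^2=196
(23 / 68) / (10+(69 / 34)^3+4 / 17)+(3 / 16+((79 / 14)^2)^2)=7117594244413 / 7018574388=1014.11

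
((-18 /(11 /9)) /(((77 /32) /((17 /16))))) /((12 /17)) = -7803 /847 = -9.21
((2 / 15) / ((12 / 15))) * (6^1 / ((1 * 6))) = 1 / 6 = 0.17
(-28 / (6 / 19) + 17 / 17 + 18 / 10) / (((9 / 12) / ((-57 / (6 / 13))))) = 636272 / 45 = 14139.38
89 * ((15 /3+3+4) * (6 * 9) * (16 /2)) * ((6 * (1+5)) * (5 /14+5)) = 622857600 /7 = 88979657.14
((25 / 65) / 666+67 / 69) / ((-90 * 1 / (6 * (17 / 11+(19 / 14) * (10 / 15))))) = -54753991 / 344999655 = -0.16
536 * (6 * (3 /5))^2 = 173664 /25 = 6946.56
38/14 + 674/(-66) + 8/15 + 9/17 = -126353/19635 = -6.44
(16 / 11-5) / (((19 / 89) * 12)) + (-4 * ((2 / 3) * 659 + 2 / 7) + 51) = -30000749 / 17556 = -1708.86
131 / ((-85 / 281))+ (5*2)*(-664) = -601211 / 85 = -7073.07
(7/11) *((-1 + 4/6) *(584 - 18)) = -3962/33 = -120.06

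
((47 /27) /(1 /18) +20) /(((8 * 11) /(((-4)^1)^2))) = 28 /3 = 9.33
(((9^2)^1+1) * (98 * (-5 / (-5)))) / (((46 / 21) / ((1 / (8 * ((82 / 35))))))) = 36015 / 184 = 195.73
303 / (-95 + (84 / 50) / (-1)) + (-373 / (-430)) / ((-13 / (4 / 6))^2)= -2475335543 / 790395255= -3.13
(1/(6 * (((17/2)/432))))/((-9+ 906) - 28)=144/14773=0.01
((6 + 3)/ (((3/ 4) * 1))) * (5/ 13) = 60/ 13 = 4.62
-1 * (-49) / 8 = 49 / 8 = 6.12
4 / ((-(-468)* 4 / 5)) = 5 / 468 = 0.01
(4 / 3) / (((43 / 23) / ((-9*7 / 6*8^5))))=-10551296 / 43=-245378.98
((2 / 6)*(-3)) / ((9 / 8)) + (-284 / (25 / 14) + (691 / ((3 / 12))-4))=2600.07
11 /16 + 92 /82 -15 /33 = 9777 /7216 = 1.35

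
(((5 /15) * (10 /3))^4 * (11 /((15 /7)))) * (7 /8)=134750 /19683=6.85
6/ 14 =3/ 7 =0.43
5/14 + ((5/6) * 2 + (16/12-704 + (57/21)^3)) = -466923/686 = -680.65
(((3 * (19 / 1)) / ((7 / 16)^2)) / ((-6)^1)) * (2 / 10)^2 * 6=-14592 / 1225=-11.91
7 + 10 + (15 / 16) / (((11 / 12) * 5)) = 757 / 44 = 17.20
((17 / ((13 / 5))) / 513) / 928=85 / 6188832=0.00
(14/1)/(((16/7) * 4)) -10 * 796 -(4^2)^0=-254703/32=-7959.47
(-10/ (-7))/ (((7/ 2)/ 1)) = 20/ 49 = 0.41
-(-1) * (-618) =-618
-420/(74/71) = -14910/37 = -402.97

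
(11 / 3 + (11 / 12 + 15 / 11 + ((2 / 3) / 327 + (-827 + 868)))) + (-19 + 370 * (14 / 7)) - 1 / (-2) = 33169333 / 43164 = 768.45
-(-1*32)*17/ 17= 32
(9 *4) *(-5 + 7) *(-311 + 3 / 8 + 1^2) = -22293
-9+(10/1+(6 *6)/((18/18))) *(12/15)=139/5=27.80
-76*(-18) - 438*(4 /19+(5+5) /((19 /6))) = -2040 /19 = -107.37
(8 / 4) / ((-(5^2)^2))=-2 / 625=-0.00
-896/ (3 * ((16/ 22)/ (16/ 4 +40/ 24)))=-20944/ 9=-2327.11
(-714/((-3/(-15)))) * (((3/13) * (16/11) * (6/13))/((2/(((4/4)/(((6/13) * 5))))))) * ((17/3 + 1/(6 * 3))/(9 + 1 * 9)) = -49028/1287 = -38.09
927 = 927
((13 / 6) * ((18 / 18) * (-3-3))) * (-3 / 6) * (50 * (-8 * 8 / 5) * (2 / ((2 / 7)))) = -29120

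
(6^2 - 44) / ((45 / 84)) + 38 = 346 / 15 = 23.07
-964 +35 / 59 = -56841 / 59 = -963.41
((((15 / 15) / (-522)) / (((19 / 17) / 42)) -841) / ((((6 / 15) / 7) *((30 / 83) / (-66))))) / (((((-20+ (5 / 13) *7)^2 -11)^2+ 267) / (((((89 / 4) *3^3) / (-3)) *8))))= -67757833586807364 / 1314547447193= -51544.61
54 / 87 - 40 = -1142 / 29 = -39.38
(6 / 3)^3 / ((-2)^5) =-1 / 4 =-0.25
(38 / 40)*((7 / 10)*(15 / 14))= 0.71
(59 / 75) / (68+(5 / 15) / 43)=0.01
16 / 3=5.33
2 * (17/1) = 34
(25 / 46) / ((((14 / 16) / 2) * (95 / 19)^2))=8 / 161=0.05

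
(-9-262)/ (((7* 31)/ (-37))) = 10027/ 217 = 46.21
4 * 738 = 2952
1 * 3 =3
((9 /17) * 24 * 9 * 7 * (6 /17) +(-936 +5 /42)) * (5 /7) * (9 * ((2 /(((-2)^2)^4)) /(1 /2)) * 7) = -459.40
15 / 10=3 / 2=1.50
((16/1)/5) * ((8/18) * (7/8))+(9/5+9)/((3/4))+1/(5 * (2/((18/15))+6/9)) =991/63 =15.73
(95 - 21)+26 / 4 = 161 / 2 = 80.50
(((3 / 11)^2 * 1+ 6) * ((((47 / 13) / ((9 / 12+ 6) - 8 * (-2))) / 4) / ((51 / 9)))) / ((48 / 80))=24675 / 347633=0.07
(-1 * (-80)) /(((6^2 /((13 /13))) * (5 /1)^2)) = 4 /45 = 0.09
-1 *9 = -9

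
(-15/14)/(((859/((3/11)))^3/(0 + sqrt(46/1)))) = -405 * sqrt(46)/11810970441886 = -0.00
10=10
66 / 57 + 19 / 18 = 757 / 342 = 2.21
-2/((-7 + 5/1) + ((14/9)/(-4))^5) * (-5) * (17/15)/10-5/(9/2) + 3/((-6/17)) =-3476226631/341634870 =-10.18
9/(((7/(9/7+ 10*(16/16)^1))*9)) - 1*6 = -215/49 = -4.39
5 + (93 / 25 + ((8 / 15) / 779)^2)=1190622106 / 136539225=8.72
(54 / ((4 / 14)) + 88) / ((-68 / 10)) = -1385 / 34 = -40.74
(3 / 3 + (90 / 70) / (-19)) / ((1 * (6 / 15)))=310 / 133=2.33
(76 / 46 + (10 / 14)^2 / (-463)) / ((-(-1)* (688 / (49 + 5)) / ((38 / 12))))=147321801 / 358999088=0.41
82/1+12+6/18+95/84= 2673/28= 95.46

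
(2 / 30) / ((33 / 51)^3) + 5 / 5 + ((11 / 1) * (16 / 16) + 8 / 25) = 1254409 / 99825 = 12.57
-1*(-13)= 13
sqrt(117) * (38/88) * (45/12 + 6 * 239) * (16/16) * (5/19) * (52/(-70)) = -224289 * sqrt(13)/616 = -1312.80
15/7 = 2.14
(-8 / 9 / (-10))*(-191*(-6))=1528 / 15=101.87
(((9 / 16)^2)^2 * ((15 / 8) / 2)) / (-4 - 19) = -0.00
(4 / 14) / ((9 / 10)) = 20 / 63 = 0.32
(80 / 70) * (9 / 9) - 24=-160 / 7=-22.86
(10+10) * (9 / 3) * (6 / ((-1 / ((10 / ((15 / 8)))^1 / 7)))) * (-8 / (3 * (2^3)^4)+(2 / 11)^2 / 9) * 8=-16850 / 2541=-6.63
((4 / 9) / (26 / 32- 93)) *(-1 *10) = 128 / 2655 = 0.05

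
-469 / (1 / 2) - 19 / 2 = -947.50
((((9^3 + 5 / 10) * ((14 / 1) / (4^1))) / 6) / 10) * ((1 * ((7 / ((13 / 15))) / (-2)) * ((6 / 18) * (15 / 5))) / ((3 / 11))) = -786401 / 1248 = -630.13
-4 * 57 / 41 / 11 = -228 / 451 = -0.51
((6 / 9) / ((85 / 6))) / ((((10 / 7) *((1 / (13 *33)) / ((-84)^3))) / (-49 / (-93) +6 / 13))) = -21815063424 / 2635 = -8278961.45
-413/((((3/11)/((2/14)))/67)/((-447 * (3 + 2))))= 32394835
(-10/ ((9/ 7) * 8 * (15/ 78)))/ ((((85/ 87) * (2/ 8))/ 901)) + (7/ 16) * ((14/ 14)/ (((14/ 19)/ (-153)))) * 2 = -4519349/ 240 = -18830.62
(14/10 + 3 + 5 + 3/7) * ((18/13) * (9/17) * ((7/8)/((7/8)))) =55728/7735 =7.20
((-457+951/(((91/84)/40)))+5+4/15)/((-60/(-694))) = 1172705932/2925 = 400925.10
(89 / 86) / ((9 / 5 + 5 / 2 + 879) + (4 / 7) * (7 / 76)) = 8455 / 7216991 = 0.00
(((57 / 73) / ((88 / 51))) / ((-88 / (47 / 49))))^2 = 18667483641 / 767305955282944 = 0.00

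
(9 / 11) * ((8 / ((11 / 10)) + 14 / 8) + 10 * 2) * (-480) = -1379160 / 121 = -11398.02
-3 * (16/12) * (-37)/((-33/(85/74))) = -170/33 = -5.15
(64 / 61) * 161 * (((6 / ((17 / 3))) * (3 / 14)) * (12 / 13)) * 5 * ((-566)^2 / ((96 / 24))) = 190983432960 / 13481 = 14166859.50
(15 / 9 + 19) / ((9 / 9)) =62 / 3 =20.67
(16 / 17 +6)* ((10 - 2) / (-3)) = -944 / 51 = -18.51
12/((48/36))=9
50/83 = 0.60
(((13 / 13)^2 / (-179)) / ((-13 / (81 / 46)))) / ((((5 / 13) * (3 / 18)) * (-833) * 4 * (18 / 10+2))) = -243 / 260639036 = -0.00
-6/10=-3/5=-0.60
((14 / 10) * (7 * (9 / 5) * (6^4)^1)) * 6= 3429216 / 25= 137168.64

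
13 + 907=920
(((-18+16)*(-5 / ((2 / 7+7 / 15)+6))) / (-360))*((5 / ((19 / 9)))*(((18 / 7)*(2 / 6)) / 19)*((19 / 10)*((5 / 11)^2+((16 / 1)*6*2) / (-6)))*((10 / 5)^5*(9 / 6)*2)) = 4154760 / 1629991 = 2.55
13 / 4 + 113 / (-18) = -109 / 36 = -3.03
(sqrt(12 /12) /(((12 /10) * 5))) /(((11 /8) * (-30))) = -2 /495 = -0.00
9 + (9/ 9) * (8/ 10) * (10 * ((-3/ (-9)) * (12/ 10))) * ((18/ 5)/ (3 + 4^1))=1863/ 175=10.65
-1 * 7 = -7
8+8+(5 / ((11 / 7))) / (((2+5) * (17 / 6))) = 3022 / 187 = 16.16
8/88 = 1/11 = 0.09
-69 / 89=-0.78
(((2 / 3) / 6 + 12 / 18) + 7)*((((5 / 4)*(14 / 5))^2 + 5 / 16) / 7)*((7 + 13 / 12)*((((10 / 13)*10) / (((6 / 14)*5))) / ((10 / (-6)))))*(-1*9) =227465 / 104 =2187.16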